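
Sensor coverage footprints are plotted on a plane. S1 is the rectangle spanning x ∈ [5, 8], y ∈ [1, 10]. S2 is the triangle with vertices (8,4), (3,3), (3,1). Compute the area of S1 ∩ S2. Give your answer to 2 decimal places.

The intersection is the polygon with vertices (5,3.4), (8,4), (5,2.2).
By the shoelace formula its area is 1.80.

1.80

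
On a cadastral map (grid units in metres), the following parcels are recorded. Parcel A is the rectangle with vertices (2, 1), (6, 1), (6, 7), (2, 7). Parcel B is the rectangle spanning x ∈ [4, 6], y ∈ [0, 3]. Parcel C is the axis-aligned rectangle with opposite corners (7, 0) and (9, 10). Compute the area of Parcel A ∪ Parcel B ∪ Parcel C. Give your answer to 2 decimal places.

46.00

By inclusion–exclusion:
Individual areas: |Parcel A| = 24, |Parcel B| = 6, |Parcel C| = 20.
|Parcel A∩Parcel B|: x∈[4,6], y∈[1,3] → 2·2 = 4.
|Parcel A∩Parcel C| = 0 (no overlap).
|Parcel B∩Parcel C| = 0 (no overlap).
|Parcel A∩Parcel B∩Parcel C| = 0.
|Parcel A ∪ Parcel B ∪ Parcel C| = 50 − 4 + 0 = 46.00.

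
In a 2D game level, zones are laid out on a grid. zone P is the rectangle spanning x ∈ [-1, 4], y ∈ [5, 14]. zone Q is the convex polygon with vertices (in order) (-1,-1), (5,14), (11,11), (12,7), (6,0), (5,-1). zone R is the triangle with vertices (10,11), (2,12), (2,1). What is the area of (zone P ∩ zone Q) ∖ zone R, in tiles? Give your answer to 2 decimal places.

|zone P ∩ zone Q| = 8.45.
|(zone P ∩ zone Q) ∩ zone R| = 8.
|(zone P ∩ zone Q) ∖ zone R| = 8.45 − 8 = 0.45.

0.45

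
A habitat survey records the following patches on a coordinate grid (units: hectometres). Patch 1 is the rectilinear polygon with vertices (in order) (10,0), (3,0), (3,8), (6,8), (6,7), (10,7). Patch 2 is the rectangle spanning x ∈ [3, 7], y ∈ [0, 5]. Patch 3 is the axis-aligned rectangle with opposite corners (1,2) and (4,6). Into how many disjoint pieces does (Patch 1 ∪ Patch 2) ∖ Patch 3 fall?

(Patch 1 ∪ Patch 2) ∖ Patch 3 is a single connected region.

1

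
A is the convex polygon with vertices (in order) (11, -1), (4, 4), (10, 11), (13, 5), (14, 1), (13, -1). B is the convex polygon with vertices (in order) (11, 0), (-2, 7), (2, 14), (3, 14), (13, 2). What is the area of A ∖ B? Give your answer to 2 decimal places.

|A| = 63.5, |A∩B| = 34.8957.
|A ∖ B| = |A| − |A∩B| = 63.5 − 34.8957 = 28.60.

28.60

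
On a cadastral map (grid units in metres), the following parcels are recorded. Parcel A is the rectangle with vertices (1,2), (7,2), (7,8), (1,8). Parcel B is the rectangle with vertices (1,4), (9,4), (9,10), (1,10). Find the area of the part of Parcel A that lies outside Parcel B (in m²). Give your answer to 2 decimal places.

12.00

|Parcel A∩Parcel B|: x∈[1,7], y∈[4,8] → 6·4 = 24.
|Parcel A| = 36.
|Parcel A ∖ Parcel B| = |Parcel A| − |Parcel A∩Parcel B| = 36 − 24 = 12.00.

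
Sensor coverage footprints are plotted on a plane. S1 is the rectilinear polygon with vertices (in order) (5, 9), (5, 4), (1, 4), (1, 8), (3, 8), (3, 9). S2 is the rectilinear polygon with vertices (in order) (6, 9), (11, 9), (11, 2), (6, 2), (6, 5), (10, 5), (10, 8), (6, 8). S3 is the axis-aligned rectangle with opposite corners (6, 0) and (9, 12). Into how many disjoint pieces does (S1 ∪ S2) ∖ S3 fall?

2

(S1 ∪ S2) ∖ S3 splits into 2 disjoint pieces (area 18, area 11).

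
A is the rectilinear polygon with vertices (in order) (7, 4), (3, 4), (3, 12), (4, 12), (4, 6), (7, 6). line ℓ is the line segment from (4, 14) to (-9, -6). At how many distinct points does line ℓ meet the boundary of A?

The segment lies entirely outside A and never meets its boundary.

0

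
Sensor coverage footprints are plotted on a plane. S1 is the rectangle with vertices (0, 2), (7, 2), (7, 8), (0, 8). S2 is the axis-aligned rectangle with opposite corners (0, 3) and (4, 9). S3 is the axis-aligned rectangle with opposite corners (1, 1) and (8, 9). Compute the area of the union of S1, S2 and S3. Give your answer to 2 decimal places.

By inclusion–exclusion:
Individual areas: |S1| = 42, |S2| = 24, |S3| = 56.
|S1∩S2|: x∈[0,4], y∈[3,8] → 4·5 = 20.
|S1∩S3|: x∈[1,7], y∈[2,8] → 6·6 = 36.
|S2∩S3|: x∈[1,4], y∈[3,9] → 3·6 = 18.
|S1∩S2∩S3| = 15.
|S1 ∪ S2 ∪ S3| = 122 − 74 + 15 = 63.00.

63.00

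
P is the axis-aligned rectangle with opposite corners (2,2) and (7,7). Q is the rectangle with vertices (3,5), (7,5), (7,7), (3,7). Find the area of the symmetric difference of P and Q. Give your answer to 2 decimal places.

|P∩Q|: x∈[3,7], y∈[5,7] → 4·2 = 8.
|P △ Q| = |P| + |Q| − 2·|P∩Q| = 25 + 8 − 16 = 17.00.

17.00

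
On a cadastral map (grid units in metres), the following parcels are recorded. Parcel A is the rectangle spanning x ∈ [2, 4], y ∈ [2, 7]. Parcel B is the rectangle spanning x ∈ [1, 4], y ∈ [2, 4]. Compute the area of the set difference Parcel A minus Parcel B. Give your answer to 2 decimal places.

6.00

|Parcel A∩Parcel B|: x∈[2,4], y∈[2,4] → 2·2 = 4.
|Parcel A| = 10.
|Parcel A ∖ Parcel B| = |Parcel A| − |Parcel A∩Parcel B| = 10 − 4 = 6.00.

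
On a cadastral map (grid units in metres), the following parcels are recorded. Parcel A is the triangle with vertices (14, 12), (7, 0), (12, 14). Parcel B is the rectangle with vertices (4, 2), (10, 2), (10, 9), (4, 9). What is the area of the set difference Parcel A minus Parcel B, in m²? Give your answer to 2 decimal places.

14.57

|Parcel A| = 19, |Parcel A∩Parcel B| = 4.4333.
|Parcel A ∖ Parcel B| = |Parcel A| − |Parcel A∩Parcel B| = 19 − 4.4333 = 14.57.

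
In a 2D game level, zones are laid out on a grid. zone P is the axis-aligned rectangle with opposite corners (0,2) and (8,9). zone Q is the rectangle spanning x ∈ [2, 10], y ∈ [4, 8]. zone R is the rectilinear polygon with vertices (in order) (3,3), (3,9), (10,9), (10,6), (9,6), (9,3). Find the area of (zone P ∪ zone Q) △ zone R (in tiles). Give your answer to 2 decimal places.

|zone P ∪ zone Q| = 64.
|(zone P ∪ zone Q) ∩ zone R| = 36.
|(zone P ∪ zone Q) △ zone R| = 64 + 39 − 72 = 31.00.

31.00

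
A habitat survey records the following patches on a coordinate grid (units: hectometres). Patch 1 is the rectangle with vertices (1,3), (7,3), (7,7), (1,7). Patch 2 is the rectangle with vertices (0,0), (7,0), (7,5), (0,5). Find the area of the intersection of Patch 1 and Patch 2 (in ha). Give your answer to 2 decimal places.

12.00

|Patch 1∩Patch 2|: x∈[1,7], y∈[3,5] → 6·2 = 12.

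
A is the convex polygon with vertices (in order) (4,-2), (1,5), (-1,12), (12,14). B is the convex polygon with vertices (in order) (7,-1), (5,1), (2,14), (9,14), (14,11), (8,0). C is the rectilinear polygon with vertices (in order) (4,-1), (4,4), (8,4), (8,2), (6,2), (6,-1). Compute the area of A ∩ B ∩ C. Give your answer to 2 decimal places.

The intersection is the polygon with vertices (5.333,0.667), (5,1), (4.308,4), (7,4).
By the shoelace formula its area is 4.87.

4.87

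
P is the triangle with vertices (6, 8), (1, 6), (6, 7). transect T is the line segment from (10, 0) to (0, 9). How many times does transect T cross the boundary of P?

The segment meets the boundary at (2.909,6.382), (2.615,6.646).

2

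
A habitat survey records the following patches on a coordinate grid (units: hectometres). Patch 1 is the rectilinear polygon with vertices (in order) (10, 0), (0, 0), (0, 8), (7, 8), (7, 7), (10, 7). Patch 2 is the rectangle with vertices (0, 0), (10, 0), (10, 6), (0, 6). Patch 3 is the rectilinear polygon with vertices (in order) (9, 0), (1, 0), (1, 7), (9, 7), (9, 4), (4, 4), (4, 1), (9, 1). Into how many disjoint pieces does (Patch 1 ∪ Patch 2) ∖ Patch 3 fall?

2

(Patch 1 ∪ Patch 2) ∖ Patch 3 splits into 2 disjoint pieces (area 14, area 22).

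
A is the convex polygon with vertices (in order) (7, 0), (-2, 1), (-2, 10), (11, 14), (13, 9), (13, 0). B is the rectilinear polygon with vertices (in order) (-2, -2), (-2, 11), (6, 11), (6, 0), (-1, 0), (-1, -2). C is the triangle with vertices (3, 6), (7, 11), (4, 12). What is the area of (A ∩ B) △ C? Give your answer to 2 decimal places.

|A ∩ B| = 81.9306.
|(A ∩ B) ∩ C| = 7.2917.
|(A ∩ B) △ C| = 81.9306 + 9.5 − 14.5833 = 76.85.

76.85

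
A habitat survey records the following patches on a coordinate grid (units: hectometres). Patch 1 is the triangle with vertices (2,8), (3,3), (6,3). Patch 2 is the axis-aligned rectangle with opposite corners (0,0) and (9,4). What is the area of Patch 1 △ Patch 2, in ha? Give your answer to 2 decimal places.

|Patch 1| = 7.5, |Patch 2| = 36, |Patch 1∩Patch 2| = 2.7.
|Patch 1 △ Patch 2| = |Patch 1| + |Patch 2| − 2·|Patch 1∩Patch 2| = 7.5 + 36 − 5.4 = 38.10.

38.10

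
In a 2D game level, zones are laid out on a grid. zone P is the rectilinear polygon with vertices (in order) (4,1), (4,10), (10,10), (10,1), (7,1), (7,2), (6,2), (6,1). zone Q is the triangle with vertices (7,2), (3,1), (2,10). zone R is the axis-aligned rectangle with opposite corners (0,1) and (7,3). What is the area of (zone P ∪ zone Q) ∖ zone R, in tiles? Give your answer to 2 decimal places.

|zone P ∪ zone Q| = 63.3.
|(zone P ∪ zone Q) ∩ zone R| = 7.2222.
|(zone P ∪ zone Q) ∖ zone R| = 63.3 − 7.2222 = 56.08.

56.08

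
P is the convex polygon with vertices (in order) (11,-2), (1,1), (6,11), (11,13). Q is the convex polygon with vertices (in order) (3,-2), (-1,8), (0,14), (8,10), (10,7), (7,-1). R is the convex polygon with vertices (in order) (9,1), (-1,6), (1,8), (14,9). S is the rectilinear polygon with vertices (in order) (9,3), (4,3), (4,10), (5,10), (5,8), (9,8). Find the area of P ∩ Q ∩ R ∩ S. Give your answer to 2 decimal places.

24.29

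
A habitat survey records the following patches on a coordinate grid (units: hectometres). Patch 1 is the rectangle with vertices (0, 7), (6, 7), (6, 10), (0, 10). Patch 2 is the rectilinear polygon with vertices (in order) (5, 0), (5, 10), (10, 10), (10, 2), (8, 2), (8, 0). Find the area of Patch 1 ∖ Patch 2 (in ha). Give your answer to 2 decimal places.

15.00

|Patch 1| = 18, |Patch 1∩Patch 2| = 3.
|Patch 1 ∖ Patch 2| = |Patch 1| − |Patch 1∩Patch 2| = 18 − 3 = 15.00.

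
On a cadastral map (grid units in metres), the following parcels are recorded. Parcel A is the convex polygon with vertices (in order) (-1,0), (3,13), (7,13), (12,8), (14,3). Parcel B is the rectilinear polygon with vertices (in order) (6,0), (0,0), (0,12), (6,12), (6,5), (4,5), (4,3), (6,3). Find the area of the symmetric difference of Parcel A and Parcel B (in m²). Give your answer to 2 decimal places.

84.16

|Parcel A| = 119, |Parcel B| = 68, |Parcel A∩Parcel B| = 51.4212.
|Parcel A △ Parcel B| = |Parcel A| + |Parcel B| − 2·|Parcel A∩Parcel B| = 119 + 68 − 102.8423 = 84.16.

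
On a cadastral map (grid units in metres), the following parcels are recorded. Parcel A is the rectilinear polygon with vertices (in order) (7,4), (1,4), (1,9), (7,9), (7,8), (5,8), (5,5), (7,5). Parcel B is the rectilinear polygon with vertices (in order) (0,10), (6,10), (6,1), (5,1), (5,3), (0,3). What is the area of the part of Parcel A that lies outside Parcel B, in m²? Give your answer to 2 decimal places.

2.00

|Parcel A| = 24, |Parcel A∩Parcel B| = 22.
|Parcel A ∖ Parcel B| = |Parcel A| − |Parcel A∩Parcel B| = 24 − 22 = 2.00.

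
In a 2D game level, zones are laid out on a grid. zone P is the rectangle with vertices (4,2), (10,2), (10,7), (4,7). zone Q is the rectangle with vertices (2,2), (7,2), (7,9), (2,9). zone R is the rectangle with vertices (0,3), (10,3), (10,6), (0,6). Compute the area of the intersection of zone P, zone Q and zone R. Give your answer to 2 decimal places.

9.00

The intersection is the polygon with vertices (7,3), (4,3), (4,6), (7,6).
By the shoelace formula its area is 9.00.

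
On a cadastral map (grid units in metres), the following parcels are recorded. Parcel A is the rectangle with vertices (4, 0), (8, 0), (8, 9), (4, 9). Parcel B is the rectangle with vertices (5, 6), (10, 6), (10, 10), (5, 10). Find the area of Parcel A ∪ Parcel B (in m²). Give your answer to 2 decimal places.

47.00

By inclusion–exclusion:
Individual areas: |Parcel A| = 36, |Parcel B| = 20.
|Parcel A∩Parcel B|: x∈[5,8], y∈[6,9] → 3·3 = 9.
|Parcel A ∪ Parcel B| = 56 − 9 = 47.00.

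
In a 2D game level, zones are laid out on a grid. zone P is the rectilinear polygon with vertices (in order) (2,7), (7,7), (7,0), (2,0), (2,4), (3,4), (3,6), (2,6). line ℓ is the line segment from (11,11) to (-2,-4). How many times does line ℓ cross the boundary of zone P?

The segment meets the boundary at (2,0.615), (7,6.385).

2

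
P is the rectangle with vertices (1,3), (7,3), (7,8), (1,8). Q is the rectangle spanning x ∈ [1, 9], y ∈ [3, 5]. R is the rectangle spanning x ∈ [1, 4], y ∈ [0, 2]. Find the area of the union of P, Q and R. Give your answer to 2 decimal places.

40.00

By inclusion–exclusion:
Individual areas: |P| = 30, |Q| = 16, |R| = 6.
|P∩Q|: x∈[1,7], y∈[3,5] → 6·2 = 12.
|P∩R| = 0 (no overlap).
|Q∩R| = 0 (no overlap).
|P∩Q∩R| = 0.
|P ∪ Q ∪ R| = 52 − 12 + 0 = 40.00.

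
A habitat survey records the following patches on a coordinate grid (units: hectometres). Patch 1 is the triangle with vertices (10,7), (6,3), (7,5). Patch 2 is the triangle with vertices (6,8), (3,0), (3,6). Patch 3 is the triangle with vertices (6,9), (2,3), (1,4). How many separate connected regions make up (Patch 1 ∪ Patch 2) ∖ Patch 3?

2

(Patch 1 ∪ Patch 2) ∖ Patch 3 splits into 2 disjoint pieces (area 2, area 7.65).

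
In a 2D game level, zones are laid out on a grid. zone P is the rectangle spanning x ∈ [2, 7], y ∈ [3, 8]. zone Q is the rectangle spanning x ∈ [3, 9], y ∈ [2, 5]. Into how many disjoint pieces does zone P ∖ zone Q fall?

1

zone P ∖ zone Q is a single connected region.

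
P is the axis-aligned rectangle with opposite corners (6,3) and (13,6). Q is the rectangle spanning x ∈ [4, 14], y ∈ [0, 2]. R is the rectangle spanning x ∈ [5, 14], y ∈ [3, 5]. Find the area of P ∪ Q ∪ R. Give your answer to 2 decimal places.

45.00

By inclusion–exclusion:
Individual areas: |P| = 21, |Q| = 20, |R| = 18.
|P∩Q| = 0 (no overlap).
|P∩R|: x∈[6,13], y∈[3,5] → 7·2 = 14.
|Q∩R| = 0 (no overlap).
|P∩Q∩R| = 0.
|P ∪ Q ∪ R| = 59 − 14 + 0 = 45.00.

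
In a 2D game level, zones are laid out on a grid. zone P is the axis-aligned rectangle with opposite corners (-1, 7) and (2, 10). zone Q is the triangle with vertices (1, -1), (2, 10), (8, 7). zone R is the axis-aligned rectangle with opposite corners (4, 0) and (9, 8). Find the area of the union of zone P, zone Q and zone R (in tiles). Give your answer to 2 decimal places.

70.95

By inclusion–exclusion:
Individual areas: |zone P| = 9, |zone Q| = 34.5, |zone R| = 40.
|zone P∩zone Q| = 0.4091.
|zone P∩zone R| = 0 (no overlap).
|zone Q∩zone R| = 12.1429.
|zone P∩zone Q∩zone R| = 0.
|zone P ∪ zone Q ∪ zone R| = 83.5 − 12.5519 + 0 = 70.95.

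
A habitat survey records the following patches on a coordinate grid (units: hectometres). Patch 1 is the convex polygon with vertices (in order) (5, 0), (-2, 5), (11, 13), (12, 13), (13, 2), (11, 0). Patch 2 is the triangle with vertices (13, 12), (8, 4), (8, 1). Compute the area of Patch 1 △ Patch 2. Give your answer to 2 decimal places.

|Patch 1| = 118, |Patch 2| = 7.5, |Patch 1∩Patch 2| = 7.3196.
|Patch 1 △ Patch 2| = |Patch 1| + |Patch 2| − 2·|Patch 1∩Patch 2| = 118 + 7.5 − 14.6392 = 110.86.

110.86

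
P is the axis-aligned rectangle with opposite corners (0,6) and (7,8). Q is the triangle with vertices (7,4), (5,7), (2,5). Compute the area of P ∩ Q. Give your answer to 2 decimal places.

The intersection is the polygon with vertices (3.5,6), (5,7), (5.667,6).
By the shoelace formula its area is 1.08.

1.08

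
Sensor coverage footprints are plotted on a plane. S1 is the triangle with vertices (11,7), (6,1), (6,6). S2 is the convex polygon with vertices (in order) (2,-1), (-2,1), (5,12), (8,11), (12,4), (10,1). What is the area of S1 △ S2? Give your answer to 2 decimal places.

92.77

|S1| = 12.5, |S2| = 105, |S1∩S2| = 12.3642.
|S1 △ S2| = |S1| + |S2| − 2·|S1∩S2| = 12.5 + 105 − 24.7284 = 92.77.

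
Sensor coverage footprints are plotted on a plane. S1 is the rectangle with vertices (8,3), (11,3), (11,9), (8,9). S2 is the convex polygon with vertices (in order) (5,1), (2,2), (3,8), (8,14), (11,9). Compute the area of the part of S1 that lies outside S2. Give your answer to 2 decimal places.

|S1| = 18, |S1∩S2| = 6.
|S1 ∖ S2| = |S1| − |S1∩S2| = 18 − 6 = 12.00.

12.00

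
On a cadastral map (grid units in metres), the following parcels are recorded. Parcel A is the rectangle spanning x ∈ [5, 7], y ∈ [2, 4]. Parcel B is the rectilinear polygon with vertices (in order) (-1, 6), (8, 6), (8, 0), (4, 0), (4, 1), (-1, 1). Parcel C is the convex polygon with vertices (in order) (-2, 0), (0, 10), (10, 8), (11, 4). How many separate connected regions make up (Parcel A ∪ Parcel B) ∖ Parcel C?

2

(Parcel A ∪ Parcel B) ∖ Parcel C splits into 2 disjoint pieces (area 11.0096, area 0.1).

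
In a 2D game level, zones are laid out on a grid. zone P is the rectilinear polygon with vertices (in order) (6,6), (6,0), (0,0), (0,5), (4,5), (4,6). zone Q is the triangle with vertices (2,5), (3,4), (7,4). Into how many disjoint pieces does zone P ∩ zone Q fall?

zone P ∩ zone Q is a single connected region.

1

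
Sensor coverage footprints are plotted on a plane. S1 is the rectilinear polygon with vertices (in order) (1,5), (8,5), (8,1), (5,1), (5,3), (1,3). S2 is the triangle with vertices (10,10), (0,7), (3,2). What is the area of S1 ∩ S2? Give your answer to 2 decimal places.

The intersection is the polygon with vertices (5.625,5), (3.875,3), (2.4,3), (1.2,5).
By the shoelace formula its area is 5.90.

5.90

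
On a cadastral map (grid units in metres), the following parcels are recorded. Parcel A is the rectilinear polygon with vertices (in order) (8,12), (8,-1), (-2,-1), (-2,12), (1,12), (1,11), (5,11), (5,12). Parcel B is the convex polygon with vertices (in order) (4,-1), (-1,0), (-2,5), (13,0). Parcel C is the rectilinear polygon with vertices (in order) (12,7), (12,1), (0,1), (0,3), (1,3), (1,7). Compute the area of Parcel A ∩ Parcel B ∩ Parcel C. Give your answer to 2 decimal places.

The intersection is the polygon with vertices (8,1.667), (8,1), (0,1), (0,3), (1,3), (1,4).
By the shoelace formula its area is 14.83.

14.83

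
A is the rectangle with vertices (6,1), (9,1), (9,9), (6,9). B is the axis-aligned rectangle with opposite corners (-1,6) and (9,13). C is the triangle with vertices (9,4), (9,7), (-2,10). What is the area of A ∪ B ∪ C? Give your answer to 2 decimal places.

By inclusion–exclusion:
Individual areas: |A| = 24, |B| = 70, |C| = 16.5.
|A∩B|: x∈[6,9], y∈[6,9] → 3·3 = 9.
|A∩C| = 7.7727.
|B∩C| = 12.697.
|A∩B∩C| = 4.2273.
|A ∪ B ∪ C| = 110.5 − 29.4697 + 4.2273 = 85.26.

85.26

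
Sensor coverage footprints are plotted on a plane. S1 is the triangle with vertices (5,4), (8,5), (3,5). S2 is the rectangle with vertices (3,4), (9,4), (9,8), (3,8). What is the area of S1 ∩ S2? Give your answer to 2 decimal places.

2.50

The intersection is the polygon with vertices (8,5), (5,4), (3,5).
By the shoelace formula its area is 2.50.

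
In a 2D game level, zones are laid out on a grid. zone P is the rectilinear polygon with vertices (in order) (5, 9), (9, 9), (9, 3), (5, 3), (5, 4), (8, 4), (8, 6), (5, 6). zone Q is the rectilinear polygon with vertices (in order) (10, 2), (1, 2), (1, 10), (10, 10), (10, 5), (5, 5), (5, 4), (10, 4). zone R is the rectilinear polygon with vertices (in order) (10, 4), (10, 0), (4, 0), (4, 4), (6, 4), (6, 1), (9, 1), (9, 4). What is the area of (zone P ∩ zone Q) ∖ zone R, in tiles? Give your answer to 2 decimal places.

16.00

|zone P ∩ zone Q| = 17.
|(zone P ∩ zone Q) ∩ zone R| = 1.
|(zone P ∩ zone Q) ∖ zone R| = 17 − 1 = 16.00.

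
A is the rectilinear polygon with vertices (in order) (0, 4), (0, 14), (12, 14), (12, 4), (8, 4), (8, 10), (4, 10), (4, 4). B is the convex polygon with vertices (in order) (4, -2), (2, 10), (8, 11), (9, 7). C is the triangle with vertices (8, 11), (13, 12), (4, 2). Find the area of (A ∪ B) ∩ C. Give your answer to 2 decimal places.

The region (A ∪ B) ∩ C is the polygon with vertices (12,10.889), (4,2), (8,11), (12,11.8).
By the shoelace formula its area is 20.04.

20.04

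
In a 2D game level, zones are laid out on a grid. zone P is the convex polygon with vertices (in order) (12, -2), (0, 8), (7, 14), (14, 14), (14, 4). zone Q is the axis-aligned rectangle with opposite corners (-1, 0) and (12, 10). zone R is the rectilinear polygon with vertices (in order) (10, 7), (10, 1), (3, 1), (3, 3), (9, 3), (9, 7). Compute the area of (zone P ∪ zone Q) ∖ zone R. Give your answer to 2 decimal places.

|zone P ∪ zone Q| = 187.7333.
|(zone P ∪ zone Q) ∩ zone R| = 18.
|(zone P ∪ zone Q) ∖ zone R| = 187.7333 − 18 = 169.73.

169.73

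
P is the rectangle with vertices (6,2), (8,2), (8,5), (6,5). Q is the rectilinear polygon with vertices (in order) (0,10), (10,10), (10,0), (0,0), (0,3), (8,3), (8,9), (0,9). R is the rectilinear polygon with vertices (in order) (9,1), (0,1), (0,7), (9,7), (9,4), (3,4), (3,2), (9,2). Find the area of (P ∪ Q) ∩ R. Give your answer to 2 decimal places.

|P ∪ Q| = 56.
|(P ∪ Q) ∩ R| = 17.00.

17.00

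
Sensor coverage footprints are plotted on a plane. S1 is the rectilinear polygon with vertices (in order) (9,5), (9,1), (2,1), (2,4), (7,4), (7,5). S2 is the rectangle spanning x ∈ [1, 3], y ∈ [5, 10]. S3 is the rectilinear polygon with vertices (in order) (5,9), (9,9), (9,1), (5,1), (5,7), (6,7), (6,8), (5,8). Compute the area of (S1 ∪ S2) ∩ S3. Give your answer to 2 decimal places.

14.00

The region (S1 ∪ S2) ∩ S3 is the polygon with vertices (5,1), (5,4), (7,4), (7,5), (9,5), (9,1).
By the shoelace formula its area is 14.00.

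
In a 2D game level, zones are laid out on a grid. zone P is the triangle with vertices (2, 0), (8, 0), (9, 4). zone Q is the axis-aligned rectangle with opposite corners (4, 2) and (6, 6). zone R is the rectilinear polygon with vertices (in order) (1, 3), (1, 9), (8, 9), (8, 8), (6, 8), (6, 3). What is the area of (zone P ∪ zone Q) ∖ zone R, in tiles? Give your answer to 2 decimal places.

13.93

|zone P ∪ zone Q| = 19.9286.
|(zone P ∪ zone Q) ∩ zone R| = 6.
|(zone P ∪ zone Q) ∖ zone R| = 19.9286 − 6 = 13.93.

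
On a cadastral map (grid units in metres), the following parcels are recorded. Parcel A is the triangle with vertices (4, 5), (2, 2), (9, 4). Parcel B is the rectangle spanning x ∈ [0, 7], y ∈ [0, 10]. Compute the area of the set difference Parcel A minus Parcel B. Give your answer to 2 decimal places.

|Parcel A| = 8.5, |Parcel A∩Parcel B| = 7.5286.
|Parcel A ∖ Parcel B| = |Parcel A| − |Parcel A∩Parcel B| = 8.5 − 7.5286 = 0.97.

0.97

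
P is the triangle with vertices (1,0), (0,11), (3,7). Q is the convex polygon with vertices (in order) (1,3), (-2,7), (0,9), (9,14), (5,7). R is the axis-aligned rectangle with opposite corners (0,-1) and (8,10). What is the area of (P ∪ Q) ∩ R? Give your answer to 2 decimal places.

|P ∪ Q| = 45.6513.
|(P ∪ Q) ∩ R| = 30.83.

30.83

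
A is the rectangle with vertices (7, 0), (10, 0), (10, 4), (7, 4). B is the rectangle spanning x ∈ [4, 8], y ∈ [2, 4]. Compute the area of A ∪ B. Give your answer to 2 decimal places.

18.00

By inclusion–exclusion:
Individual areas: |A| = 12, |B| = 8.
|A∩B|: x∈[7,8], y∈[2,4] → 1·2 = 2.
|A ∪ B| = 20 − 2 = 18.00.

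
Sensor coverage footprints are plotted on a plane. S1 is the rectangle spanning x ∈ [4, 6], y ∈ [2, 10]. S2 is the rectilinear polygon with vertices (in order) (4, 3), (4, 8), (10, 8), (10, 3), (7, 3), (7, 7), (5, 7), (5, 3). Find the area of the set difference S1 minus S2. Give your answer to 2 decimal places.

|S1| = 16, |S1∩S2| = 6.
|S1 ∖ S2| = |S1| − |S1∩S2| = 16 − 6 = 10.00.

10.00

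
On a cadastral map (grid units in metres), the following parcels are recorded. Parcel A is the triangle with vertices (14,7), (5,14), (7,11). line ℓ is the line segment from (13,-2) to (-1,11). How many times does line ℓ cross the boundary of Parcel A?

0

The segment lies entirely outside Parcel A and never meets its boundary.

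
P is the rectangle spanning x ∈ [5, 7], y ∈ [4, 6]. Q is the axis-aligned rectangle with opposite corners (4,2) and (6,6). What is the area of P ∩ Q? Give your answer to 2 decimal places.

|P∩Q|: x∈[5,6], y∈[4,6] → 1·2 = 2.

2.00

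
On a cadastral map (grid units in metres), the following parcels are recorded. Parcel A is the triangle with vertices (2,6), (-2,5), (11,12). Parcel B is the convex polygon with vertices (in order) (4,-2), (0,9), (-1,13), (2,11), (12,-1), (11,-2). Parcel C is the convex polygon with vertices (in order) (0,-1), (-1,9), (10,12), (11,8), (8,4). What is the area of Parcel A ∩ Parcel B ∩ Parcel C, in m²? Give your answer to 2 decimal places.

3.43

The intersection is the polygon with vertices (0.889,6.556), (4.212,8.345), (4.679,7.786), (2,6), (1.167,5.792).
By the shoelace formula its area is 3.43.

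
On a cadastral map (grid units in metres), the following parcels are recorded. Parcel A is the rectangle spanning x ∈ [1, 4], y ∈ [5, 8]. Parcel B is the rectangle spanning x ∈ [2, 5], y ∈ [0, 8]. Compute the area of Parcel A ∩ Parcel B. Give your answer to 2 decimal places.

6.00

|Parcel A∩Parcel B|: x∈[2,4], y∈[5,8] → 2·3 = 6.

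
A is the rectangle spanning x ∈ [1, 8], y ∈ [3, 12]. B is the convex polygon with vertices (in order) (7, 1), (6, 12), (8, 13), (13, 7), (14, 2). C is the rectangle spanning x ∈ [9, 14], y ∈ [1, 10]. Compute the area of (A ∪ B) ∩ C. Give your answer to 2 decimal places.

32.54

The region (A ∪ B) ∩ C is the polygon with vertices (13,7), (14,2), (9,1.286), (9,10), (10.5,10).
By the shoelace formula its area is 32.54.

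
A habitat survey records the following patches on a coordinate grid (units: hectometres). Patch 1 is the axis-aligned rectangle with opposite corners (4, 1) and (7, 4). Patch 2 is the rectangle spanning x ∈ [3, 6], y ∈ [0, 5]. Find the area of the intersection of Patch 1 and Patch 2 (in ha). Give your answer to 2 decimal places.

6.00

|Patch 1∩Patch 2|: x∈[4,6], y∈[1,4] → 2·3 = 6.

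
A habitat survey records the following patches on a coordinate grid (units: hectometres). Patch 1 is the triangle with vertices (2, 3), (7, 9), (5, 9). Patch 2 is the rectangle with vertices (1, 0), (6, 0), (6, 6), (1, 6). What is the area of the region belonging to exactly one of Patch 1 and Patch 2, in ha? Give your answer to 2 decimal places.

33.00

|Patch 1| = 6, |Patch 2| = 30, |Patch 1∩Patch 2| = 1.5.
|Patch 1 △ Patch 2| = |Patch 1| + |Patch 2| − 2·|Patch 1∩Patch 2| = 6 + 30 − 3 = 33.00.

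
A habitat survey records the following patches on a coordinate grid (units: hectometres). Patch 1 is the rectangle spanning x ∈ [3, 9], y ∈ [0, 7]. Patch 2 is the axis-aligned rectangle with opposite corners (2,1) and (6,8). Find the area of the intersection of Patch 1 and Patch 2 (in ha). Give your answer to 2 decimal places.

|Patch 1∩Patch 2|: x∈[3,6], y∈[1,7] → 3·6 = 18.

18.00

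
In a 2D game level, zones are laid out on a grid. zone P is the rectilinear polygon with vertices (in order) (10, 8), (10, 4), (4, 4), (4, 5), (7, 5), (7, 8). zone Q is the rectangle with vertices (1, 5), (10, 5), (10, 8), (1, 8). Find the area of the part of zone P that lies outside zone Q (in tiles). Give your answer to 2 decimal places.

6.00

|zone P| = 15, |zone P∩zone Q| = 9.
|zone P ∖ zone Q| = |zone P| − |zone P∩zone Q| = 15 − 9 = 6.00.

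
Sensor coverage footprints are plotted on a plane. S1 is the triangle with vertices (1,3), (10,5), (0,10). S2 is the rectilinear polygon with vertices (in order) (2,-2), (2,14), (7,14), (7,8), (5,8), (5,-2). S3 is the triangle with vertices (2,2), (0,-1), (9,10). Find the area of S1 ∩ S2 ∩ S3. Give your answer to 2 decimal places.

0.54

The intersection is the polygon with vertices (5,5.111), (3.778,3.617), (3.328,3.517), (5,5.429).
By the shoelace formula its area is 0.54.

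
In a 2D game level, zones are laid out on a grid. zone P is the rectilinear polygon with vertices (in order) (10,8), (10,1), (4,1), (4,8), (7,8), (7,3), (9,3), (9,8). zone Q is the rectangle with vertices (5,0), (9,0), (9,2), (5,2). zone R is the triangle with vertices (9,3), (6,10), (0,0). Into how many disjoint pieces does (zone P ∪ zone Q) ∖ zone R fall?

(zone P ∪ zone Q) ∖ zone R splits into 3 disjoint pieces (area 16.8333, area 0.5333, area 0.0238).

3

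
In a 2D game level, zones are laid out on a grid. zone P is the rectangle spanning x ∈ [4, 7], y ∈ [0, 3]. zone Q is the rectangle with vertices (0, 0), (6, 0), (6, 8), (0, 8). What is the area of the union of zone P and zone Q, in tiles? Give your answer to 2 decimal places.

51.00

By inclusion–exclusion:
Individual areas: |zone P| = 9, |zone Q| = 48.
|zone P∩zone Q|: x∈[4,6], y∈[0,3] → 2·3 = 6.
|zone P ∪ zone Q| = 57 − 6 = 51.00.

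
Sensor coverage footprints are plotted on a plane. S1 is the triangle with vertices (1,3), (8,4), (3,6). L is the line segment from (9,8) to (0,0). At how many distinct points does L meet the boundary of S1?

The segment meets the boundary at (3.83,3.404), (5.586,4.966).

2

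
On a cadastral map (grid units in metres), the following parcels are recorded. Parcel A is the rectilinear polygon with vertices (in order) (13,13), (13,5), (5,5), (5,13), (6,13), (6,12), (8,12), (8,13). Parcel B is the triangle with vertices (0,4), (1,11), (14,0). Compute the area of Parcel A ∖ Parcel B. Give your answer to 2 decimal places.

|Parcel A| = 62, |Parcel A∩Parcel B| = 4.042.
|Parcel A ∖ Parcel B| = |Parcel A| − |Parcel A∩Parcel B| = 62 − 4.042 = 57.96.

57.96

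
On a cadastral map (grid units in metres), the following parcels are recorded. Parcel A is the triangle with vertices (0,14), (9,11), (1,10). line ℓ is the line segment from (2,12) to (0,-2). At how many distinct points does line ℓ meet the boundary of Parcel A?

1

The segment meets the boundary at (1.727,10.091).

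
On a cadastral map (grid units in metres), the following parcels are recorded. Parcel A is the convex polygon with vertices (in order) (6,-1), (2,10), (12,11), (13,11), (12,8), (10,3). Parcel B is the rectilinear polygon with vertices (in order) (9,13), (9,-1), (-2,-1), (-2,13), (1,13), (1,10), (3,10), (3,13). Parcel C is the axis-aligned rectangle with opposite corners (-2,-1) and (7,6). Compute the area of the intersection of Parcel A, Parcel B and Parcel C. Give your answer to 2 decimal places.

15.41

The intersection is the polygon with vertices (6,-1), (3.454,6), (7,6), (7,0).
By the shoelace formula its area is 15.41.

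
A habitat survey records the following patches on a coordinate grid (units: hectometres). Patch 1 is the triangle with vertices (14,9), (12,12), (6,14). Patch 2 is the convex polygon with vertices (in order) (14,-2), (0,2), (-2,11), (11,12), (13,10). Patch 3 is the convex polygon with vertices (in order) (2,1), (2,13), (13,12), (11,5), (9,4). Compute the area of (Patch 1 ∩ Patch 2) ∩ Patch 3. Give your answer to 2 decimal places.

The region (Patch 1 ∩ Patch 2) ∩ Patch 3 is the polygon with vertices (11,12), (12.556,10.444), (12.424,9.985), (9.397,11.877).
By the shoelace formula its area is 2.16.

2.16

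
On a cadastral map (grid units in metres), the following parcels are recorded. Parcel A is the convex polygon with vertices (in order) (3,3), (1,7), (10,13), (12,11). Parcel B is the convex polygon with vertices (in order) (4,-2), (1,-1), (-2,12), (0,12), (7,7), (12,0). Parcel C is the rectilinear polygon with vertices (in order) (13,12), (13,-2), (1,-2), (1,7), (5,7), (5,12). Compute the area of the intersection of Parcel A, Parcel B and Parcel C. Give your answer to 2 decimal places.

14.36

The intersection is the polygon with vertices (7,7), (7.194,6.728), (3,3), (1,7), (5,7), (5,8.429).
By the shoelace formula its area is 14.36.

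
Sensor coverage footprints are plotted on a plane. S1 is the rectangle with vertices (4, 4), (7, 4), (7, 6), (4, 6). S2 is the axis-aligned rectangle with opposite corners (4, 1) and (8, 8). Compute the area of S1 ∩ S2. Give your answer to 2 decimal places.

6.00

|S1∩S2|: x∈[4,7], y∈[4,6] → 3·2 = 6.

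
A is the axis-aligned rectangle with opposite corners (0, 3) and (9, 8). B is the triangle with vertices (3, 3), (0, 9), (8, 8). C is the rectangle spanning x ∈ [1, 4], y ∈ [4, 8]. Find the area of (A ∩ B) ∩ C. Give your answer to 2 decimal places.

9.75

The region (A ∩ B) ∩ C is the polygon with vertices (1,7), (1,8), (4,8), (4,4), (2.5,4).
By the shoelace formula its area is 9.75.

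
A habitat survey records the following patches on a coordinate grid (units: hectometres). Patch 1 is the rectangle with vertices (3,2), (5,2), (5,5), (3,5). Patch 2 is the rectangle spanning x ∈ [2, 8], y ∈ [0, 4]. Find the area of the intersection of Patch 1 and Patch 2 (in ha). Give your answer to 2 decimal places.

|Patch 1∩Patch 2|: x∈[3,5], y∈[2,4] → 2·2 = 4.

4.00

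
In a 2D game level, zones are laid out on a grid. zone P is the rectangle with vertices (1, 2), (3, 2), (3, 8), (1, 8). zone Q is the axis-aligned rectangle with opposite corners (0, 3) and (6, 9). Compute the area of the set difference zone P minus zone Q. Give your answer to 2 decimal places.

|zone P∩zone Q|: x∈[1,3], y∈[3,8] → 2·5 = 10.
|zone P| = 12.
|zone P ∖ zone Q| = |zone P| − |zone P∩zone Q| = 12 − 10 = 2.00.

2.00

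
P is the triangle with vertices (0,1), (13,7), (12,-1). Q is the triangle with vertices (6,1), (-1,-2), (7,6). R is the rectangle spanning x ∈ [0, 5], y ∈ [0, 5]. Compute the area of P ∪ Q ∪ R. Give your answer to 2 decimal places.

By inclusion–exclusion:
Individual areas: |P| = 49, |Q| = 16, |R| = 25.
|P∩Q| = 9.3125.
|P∩R| = 7.8526.
|Q∩R| = 7.619.
|P∩Q∩R| = 5.7149.
|P ∪ Q ∪ R| = 90 − 24.7842 + 5.7149 = 70.93.

70.93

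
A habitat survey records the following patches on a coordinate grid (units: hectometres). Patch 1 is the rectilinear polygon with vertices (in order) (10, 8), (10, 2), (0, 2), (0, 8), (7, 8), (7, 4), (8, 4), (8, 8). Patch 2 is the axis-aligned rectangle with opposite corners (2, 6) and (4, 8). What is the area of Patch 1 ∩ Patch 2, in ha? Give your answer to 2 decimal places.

4.00

The intersection is the polygon with vertices (4,8), (4,6), (2,6), (2,8).
By the shoelace formula its area is 4.00.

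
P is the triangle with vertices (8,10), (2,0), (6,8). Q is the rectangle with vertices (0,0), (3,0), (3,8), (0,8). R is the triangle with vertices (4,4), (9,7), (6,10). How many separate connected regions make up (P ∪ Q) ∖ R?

(P ∪ Q) ∖ R splits into 2 disjoint pieces (area 24.7083, area 0.25).

2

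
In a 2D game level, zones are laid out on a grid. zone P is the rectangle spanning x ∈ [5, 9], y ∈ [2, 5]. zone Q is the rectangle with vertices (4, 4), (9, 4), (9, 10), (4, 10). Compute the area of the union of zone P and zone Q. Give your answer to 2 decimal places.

38.00

By inclusion–exclusion:
Individual areas: |zone P| = 12, |zone Q| = 30.
|zone P∩zone Q|: x∈[5,9], y∈[4,5] → 4·1 = 4.
|zone P ∪ zone Q| = 42 − 4 = 38.00.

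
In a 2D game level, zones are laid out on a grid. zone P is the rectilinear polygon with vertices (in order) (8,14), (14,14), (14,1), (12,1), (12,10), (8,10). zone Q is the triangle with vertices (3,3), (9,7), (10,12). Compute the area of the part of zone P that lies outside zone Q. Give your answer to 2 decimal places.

|zone P| = 42, |zone P∩zone Q| = 1.1556.
|zone P ∖ zone Q| = |zone P| − |zone P∩zone Q| = 42 − 1.1556 = 40.84.

40.84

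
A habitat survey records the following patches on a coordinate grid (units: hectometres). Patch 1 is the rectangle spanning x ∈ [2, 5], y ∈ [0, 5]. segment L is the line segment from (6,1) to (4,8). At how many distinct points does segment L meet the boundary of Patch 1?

2

The segment meets the boundary at (4.857,5), (5,4.5).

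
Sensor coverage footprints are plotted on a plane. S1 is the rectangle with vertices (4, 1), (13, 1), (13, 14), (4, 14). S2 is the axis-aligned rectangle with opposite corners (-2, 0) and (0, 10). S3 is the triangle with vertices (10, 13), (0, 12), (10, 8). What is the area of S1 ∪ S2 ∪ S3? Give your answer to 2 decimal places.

141.00

By inclusion–exclusion:
Individual areas: |S1| = 117, |S2| = 20, |S3| = 25.
|S1∩S2| = 0 (no overlap).
|S1∩S3| = 21.
|S2∩S3| = 0.
|S1∩S2∩S3| = 0.
|S1 ∪ S2 ∪ S3| = 162 − 21 + 0 = 141.00.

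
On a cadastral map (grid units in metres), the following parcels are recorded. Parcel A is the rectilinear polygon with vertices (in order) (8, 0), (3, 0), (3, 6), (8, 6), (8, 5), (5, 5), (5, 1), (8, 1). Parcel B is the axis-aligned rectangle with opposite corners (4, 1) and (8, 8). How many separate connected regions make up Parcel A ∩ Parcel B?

1

Parcel A ∩ Parcel B is a single connected region.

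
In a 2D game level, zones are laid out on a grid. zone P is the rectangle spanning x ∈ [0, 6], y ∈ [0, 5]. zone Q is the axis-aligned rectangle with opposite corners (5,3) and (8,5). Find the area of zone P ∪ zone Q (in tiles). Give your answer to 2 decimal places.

34.00

By inclusion–exclusion:
Individual areas: |zone P| = 30, |zone Q| = 6.
|zone P∩zone Q|: x∈[5,6], y∈[3,5] → 1·2 = 2.
|zone P ∪ zone Q| = 36 − 2 = 34.00.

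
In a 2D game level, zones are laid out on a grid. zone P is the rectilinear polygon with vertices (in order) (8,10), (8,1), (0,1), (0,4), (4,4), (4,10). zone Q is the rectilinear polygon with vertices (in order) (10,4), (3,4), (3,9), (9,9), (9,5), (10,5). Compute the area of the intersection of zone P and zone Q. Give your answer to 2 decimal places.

20.00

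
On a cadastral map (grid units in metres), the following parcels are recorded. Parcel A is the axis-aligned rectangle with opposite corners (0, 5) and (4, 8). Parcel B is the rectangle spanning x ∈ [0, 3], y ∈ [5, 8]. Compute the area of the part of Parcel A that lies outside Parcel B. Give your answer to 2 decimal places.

3.00

|Parcel A∩Parcel B|: x∈[0,3], y∈[5,8] → 3·3 = 9.
|Parcel A| = 12.
|Parcel A ∖ Parcel B| = |Parcel A| − |Parcel A∩Parcel B| = 12 − 9 = 3.00.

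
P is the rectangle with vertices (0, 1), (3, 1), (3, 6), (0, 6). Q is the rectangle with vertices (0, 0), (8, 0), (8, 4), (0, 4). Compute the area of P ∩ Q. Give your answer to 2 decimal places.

9.00

|P∩Q|: x∈[0,3], y∈[1,4] → 3·3 = 9.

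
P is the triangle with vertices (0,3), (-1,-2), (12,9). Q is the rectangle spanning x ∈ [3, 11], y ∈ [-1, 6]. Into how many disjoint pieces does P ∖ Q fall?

P ∖ Q splits into 2 disjoint pieces (area 12.9808, area 3.6818).

2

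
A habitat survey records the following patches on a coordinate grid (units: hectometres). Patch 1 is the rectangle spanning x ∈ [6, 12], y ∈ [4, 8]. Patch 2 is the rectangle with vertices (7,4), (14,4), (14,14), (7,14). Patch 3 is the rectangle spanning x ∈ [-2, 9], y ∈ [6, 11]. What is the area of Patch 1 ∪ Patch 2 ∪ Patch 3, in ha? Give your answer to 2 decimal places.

By inclusion–exclusion:
Individual areas: |Patch 1| = 24, |Patch 2| = 70, |Patch 3| = 55.
|Patch 1∩Patch 2|: x∈[7,12], y∈[4,8] → 5·4 = 20.
|Patch 1∩Patch 3|: x∈[6,9], y∈[6,8] → 3·2 = 6.
|Patch 2∩Patch 3|: x∈[7,9], y∈[6,11] → 2·5 = 10.
|Patch 1∩Patch 2∩Patch 3| = 4.
|Patch 1 ∪ Patch 2 ∪ Patch 3| = 149 − 36 + 4 = 117.00.

117.00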